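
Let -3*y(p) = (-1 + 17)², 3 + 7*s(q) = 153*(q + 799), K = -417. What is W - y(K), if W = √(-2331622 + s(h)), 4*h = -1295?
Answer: 256/3 + 5*I*√18198481/14 ≈ 85.333 + 1523.6*I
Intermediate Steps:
h = -1295/4 (h = (¼)*(-1295) = -1295/4 ≈ -323.75)
s(q) = 122244/7 + 153*q/7 (s(q) = -3/7 + (153*(q + 799))/7 = -3/7 + (153*(799 + q))/7 = -3/7 + (122247 + 153*q)/7 = -3/7 + (122247/7 + 153*q/7) = 122244/7 + 153*q/7)
W = 5*I*√18198481/14 (W = √(-2331622 + (122244/7 + (153/7)*(-1295/4))) = √(-2331622 + (122244/7 - 28305/4)) = √(-2331622 + 290841/28) = √(-64994575/28) = 5*I*√18198481/14 ≈ 1523.6*I)
y(p) = -256/3 (y(p) = -(-1 + 17)²/3 = -⅓*16² = -⅓*256 = -256/3)
W - y(K) = 5*I*√18198481/14 - 1*(-256/3) = 5*I*√18198481/14 + 256/3 = 256/3 + 5*I*√18198481/14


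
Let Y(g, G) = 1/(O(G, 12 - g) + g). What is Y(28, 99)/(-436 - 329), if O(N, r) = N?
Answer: -1/97155 ≈ -1.0293e-5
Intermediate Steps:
Y(g, G) = 1/(G + g)
Y(28, 99)/(-436 - 329) = 1/((99 + 28)*(-436 - 329)) = 1/(127*(-765)) = (1/127)*(-1/765) = -1/97155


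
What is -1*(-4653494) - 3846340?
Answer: 807154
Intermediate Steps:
-1*(-4653494) - 3846340 = 4653494 - 3846340 = 807154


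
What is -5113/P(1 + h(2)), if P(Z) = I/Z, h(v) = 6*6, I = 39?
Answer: -189181/39 ≈ -4850.8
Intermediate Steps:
h(v) = 36
P(Z) = 39/Z
-5113/P(1 + h(2)) = -5113/(39/(1 + 36)) = -5113/(39/37) = -5113/(39*(1/37)) = -5113/39/37 = -5113*37/39 = -189181/39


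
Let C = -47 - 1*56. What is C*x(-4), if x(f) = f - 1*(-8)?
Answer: -412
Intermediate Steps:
x(f) = 8 + f (x(f) = f + 8 = 8 + f)
C = -103 (C = -47 - 56 = -103)
C*x(-4) = -103*(8 - 4) = -103*4 = -412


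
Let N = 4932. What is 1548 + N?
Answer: 6480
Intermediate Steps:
1548 + N = 1548 + 4932 = 6480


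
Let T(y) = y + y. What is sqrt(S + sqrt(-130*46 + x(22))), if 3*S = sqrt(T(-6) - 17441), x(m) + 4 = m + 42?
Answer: sqrt(3)*sqrt(I)*sqrt(sqrt(17453) + 12*sqrt(370))/3 ≈ 7.7775 + 7.7775*I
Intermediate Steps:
T(y) = 2*y
x(m) = 38 + m (x(m) = -4 + (m + 42) = -4 + (42 + m) = 38 + m)
S = I*sqrt(17453)/3 (S = sqrt(2*(-6) - 17441)/3 = sqrt(-12 - 17441)/3 = sqrt(-17453)/3 = (I*sqrt(17453))/3 = I*sqrt(17453)/3 ≈ 44.037*I)
sqrt(S + sqrt(-130*46 + x(22))) = sqrt(I*sqrt(17453)/3 + sqrt(-130*46 + (38 + 22))) = sqrt(I*sqrt(17453)/3 + sqrt(-5980 + 60)) = sqrt(I*sqrt(17453)/3 + sqrt(-5920)) = sqrt(I*sqrt(17453)/3 + 4*I*sqrt(370)) = sqrt(4*I*sqrt(370) + I*sqrt(17453)/3)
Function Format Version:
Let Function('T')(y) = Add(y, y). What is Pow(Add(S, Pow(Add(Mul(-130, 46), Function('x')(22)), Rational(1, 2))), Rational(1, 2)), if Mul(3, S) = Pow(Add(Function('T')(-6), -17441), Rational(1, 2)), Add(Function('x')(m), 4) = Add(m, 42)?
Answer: Mul(Rational(1, 3), Pow(3, Rational(1, 2)), Pow(I, Rational(1, 2)), Pow(Add(Pow(17453, Rational(1, 2)), Mul(12, Pow(370, Rational(1, 2)))), Rational(1, 2))) ≈ Add(7.7775, Mul(7.7775, I))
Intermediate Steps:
Function('T')(y) = Mul(2, y)
Function('x')(m) = Add(38, m) (Function('x')(m) = Add(-4, Add(m, 42)) = Add(-4, Add(42, m)) = Add(38, m))
S = Mul(Rational(1, 3), I, Pow(17453, Rational(1, 2))) (S = Mul(Rational(1, 3), Pow(Add(Mul(2, -6), -17441), Rational(1, 2))) = Mul(Rational(1, 3), Pow(Add(-12, -17441), Rational(1, 2))) = Mul(Rational(1, 3), Pow(-17453, Rational(1, 2))) = Mul(Rational(1, 3), Mul(I, Pow(17453, Rational(1, 2)))) = Mul(Rational(1, 3), I, Pow(17453, Rational(1, 2))) ≈ Mul(44.037, I))
Pow(Add(S, Pow(Add(Mul(-130, 46), Function('x')(22)), Rational(1, 2))), Rational(1, 2)) = Pow(Add(Mul(Rational(1, 3), I, Pow(17453, Rational(1, 2))), Pow(Add(Mul(-130, 46), Add(38, 22)), Rational(1, 2))), Rational(1, 2)) = Pow(Add(Mul(Rational(1, 3), I, Pow(17453, Rational(1, 2))), Pow(Add(-5980, 60), Rational(1, 2))), Rational(1, 2)) = Pow(Add(Mul(Rational(1, 3), I, Pow(17453, Rational(1, 2))), Pow(-5920, Rational(1, 2))), Rational(1, 2)) = Pow(Add(Mul(Rational(1, 3), I, Pow(17453, Rational(1, 2))), Mul(4, I, Pow(370, Rational(1, 2)))), Rational(1, 2)) = Pow(Add(Mul(4, I, Pow(370, Rational(1, 2))), Mul(Rational(1, 3), I, Pow(17453, Rational(1, 2)))), Rational(1, 2))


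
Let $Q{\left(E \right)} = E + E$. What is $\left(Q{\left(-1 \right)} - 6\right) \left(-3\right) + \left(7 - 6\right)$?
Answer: $25$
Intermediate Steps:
$Q{\left(E \right)} = 2 E$
$\left(Q{\left(-1 \right)} - 6\right) \left(-3\right) + \left(7 - 6\right) = \left(2 \left(-1\right) - 6\right) \left(-3\right) + \left(7 - 6\right) = \left(-2 - 6\right) \left(-3\right) + 1 = \left(-8\right) \left(-3\right) + 1 = 24 + 1 = 25$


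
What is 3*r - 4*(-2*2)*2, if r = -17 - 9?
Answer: -46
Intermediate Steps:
r = -26
3*r - 4*(-2*2)*2 = 3*(-26) - 4*(-2*2)*2 = -78 - (-16)*2 = -78 - 4*(-8) = -78 + 32 = -46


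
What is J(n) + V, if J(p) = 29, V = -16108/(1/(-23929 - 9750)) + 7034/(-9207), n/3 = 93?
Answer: 4994810023693/9207 ≈ 5.4250e+8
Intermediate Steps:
n = 279 (n = 3*93 = 279)
V = 4994809756690/9207 (V = -16108/(1/(-33679)) + 7034*(-1/9207) = -16108/(-1/33679) - 7034/9207 = -16108*(-33679) - 7034/9207 = 542501332 - 7034/9207 = 4994809756690/9207 ≈ 5.4250e+8)
J(n) + V = 29 + 4994809756690/9207 = 4994810023693/9207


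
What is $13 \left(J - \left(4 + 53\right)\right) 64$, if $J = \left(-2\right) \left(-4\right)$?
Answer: $-40768$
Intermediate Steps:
$J = 8$
$13 \left(J - \left(4 + 53\right)\right) 64 = 13 \left(8 - \left(4 + 53\right)\right) 64 = 13 \left(8 - 57\right) 64 = 13 \left(-49\right) 64 = \left(-637\right) 64 = -40768$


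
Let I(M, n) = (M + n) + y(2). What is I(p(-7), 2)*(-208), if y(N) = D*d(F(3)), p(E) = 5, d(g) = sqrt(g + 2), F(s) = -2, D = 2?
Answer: -1456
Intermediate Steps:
d(g) = sqrt(2 + g)
y(N) = 0 (y(N) = 2*sqrt(2 - 2) = 2*sqrt(0) = 2*0 = 0)
I(M, n) = M + n (I(M, n) = (M + n) + 0 = M + n)
I(p(-7), 2)*(-208) = (5 + 2)*(-208) = 7*(-208) = -1456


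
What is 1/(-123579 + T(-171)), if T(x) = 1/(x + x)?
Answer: -342/42264019 ≈ -8.0920e-6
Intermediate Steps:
T(x) = 1/(2*x)
1/(-123579 + T(-171)) = 1/(-123579 + (1/2)/(-171)) = 1/(-123579 + (1/2)*(-1/171)) = 1/(-123579 - 1/342) = 1/(-42264019/342) = -342/42264019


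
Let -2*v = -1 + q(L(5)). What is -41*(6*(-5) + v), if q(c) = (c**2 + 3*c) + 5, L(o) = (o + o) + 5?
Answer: 6847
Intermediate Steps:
L(o) = 5 + 2*o (L(o) = 2*o + 5 = 5 + 2*o)
q(c) = 5 + c**2 + 3*c
v = -137 (v = -(-1 + (5 + (5 + 2*5)**2 + 3*(5 + 2*5)))/2 = -(-1 + (5 + (5 + 10)**2 + 3*(5 + 10)))/2 = -(-1 + (5 + 15**2 + 3*15))/2 = -(-1 + (5 + 225 + 45))/2 = -(-1 + 275)/2 = -1/2*274 = -137)
-41*(6*(-5) + v) = -41*(6*(-5) - 137) = -41*(-30 - 137) = -41*(-167) = 6847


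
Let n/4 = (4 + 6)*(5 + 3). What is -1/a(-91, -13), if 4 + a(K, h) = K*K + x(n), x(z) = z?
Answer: -1/8597 ≈ -0.00011632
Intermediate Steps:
n = 320 (n = 4*((4 + 6)*(5 + 3)) = 4*(10*8) = 4*80 = 320)
a(K, h) = 316 + K² (a(K, h) = -4 + (K*K + 320) = -4 + (K² + 320) = -4 + (320 + K²) = 316 + K²)
-1/a(-91, -13) = -1/(316 + (-91)²) = -1/(316 + 8281) = -1/8597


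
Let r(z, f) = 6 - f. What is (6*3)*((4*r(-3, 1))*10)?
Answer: 3600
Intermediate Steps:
(6*3)*((4*r(-3, 1))*10) = (6*3)*((4*(6 - 1*1))*10) = 18*((4*(6 - 1))*10) = 18*((4*5)*10) = 18*(20*10) = 18*200 = 3600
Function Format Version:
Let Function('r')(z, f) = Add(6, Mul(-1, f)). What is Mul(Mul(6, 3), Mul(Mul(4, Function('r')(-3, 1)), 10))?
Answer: 3600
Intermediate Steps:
Mul(Mul(6, 3), Mul(Mul(4, Function('r')(-3, 1)), 10)) = Mul(Mul(6, 3), Mul(Mul(4, Add(6, Mul(-1, 1))), 10)) = Mul(18, Mul(Mul(4, Add(6, -1)), 10)) = Mul(18, Mul(Mul(4, 5), 10)) = Mul(18, Mul(20, 10)) = Mul(18, 200) = 3600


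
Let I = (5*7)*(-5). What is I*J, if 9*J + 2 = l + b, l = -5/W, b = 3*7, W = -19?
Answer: -21350/57 ≈ -374.56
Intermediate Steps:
b = 21
l = 5/19 (l = -5/(-19) = -5*(-1/19) = 5/19 ≈ 0.26316)
I = -175 (I = 35*(-5) = -175)
J = 122/57 (J = -2/9 + (5/19 + 21)/9 = -2/9 + (⅑)*(404/19) = -2/9 + 404/171 = 122/57 ≈ 2.1404)
I*J = -175*122/57 = -21350/57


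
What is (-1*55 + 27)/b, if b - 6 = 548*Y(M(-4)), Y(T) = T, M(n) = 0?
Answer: -14/3 ≈ -4.6667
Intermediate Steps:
b = 6 (b = 6 + 548*0 = 6 + 0 = 6)
(-1*55 + 27)/b = (-1*55 + 27)/6 = (-55 + 27)*(1/6) = -28*1/6 = -14/3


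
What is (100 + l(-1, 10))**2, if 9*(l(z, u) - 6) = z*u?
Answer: 891136/81 ≈ 11002.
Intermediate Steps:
l(z, u) = 6 + u*z/9 (l(z, u) = 6 + (z*u)/9 = 6 + (u*z)/9 = 6 + u*z/9)
(100 + l(-1, 10))**2 = (100 + (6 + (1/9)*10*(-1)))**2 = (100 + (6 - 10/9))**2 = (100 + 44/9)**2 = (944/9)**2 = 891136/81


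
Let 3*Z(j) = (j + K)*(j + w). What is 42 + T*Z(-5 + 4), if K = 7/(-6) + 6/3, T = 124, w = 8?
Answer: -56/9 ≈ -6.2222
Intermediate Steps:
K = ⅚ (K = 7*(-⅙) + 6*(⅓) = -7/6 + 2 = ⅚ ≈ 0.83333)
Z(j) = (8 + j)*(⅚ + j)/3 (Z(j) = ((j + ⅚)*(j + 8))/3 = ((⅚ + j)*(8 + j))/3 = ((8 + j)*(⅚ + j))/3 = (8 + j)*(⅚ + j)/3)
42 + T*Z(-5 + 4) = 42 + 124*(20/9 + (-5 + 4)²/3 + 53*(-5 + 4)/18) = 42 + 124*(20/9 + (⅓)*(-1)² + (53/18)*(-1)) = 42 + 124*(20/9 + (⅓)*1 - 53/18) = 42 + 124*(20/9 + ⅓ - 53/18) = 42 + 124*(-7/18) = 42 - 434/9 = -56/9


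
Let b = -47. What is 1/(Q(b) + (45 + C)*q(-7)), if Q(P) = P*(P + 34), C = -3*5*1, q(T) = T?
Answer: 1/401 ≈ 0.0024938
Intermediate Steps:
C = -15 (C = -15*1 = -15)
Q(P) = P*(34 + P)
1/(Q(b) + (45 + C)*q(-7)) = 1/(-47*(34 - 47) + (45 - 15)*(-7)) = 1/(-47*(-13) + 30*(-7)) = 1/(611 - 210) = 1/401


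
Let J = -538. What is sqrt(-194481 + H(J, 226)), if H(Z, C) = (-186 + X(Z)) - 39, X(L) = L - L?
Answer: 3*I*sqrt(21634) ≈ 441.25*I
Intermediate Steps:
X(L) = 0
H(Z, C) = -225 (H(Z, C) = (-186 + 0) - 39 = -186 - 39 = -225)
sqrt(-194481 + H(J, 226)) = sqrt(-194481 - 225) = sqrt(-194706) = 3*I*sqrt(21634)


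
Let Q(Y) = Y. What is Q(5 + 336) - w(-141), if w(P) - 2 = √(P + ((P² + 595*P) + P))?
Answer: 339 - 6*I*√1786 ≈ 339.0 - 253.57*I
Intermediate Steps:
w(P) = 2 + √(P² + 597*P) (w(P) = 2 + √(P + ((P² + 595*P) + P)) = 2 + √(P + (P² + 596*P)) = 2 + √(P² + 597*P))
Q(5 + 336) - w(-141) = (5 + 336) - (2 + √(-141*(597 - 141))) = 341 - (2 + √(-141*456)) = 341 - (2 + √(-64296)) = 341 - (2 + 6*I*√1786) = 341 + (-2 - 6*I*√1786) = 339 - 6*I*√1786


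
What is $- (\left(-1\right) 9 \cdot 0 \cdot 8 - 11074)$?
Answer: $11074$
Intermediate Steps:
$- (\left(-1\right) 9 \cdot 0 \cdot 8 - 11074) = - (\left(-9\right) 0 \cdot 8 - 11074) = - (0 \cdot 8 - 11074) = - (0 - 11074) = \left(-1\right) \left(-11074\right) = 11074$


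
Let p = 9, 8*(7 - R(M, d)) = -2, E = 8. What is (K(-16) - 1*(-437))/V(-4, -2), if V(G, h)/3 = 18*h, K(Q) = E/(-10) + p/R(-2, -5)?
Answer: -21143/5220 ≈ -4.0504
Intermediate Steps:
R(M, d) = 29/4 (R(M, d) = 7 - 1/8*(-2) = 7 + 1/4 = 29/4)
K(Q) = 64/145 (K(Q) = 8/(-10) + 9/(29/4) = 8*(-1/10) + 9*(4/29) = -4/5 + 36/29 = 64/145)
V(G, h) = 54*h (V(G, h) = 3*(18*h) = 54*h)
(K(-16) - 1*(-437))/V(-4, -2) = (64/145 - 1*(-437))/((54*(-2))) = (64/145 + 437)/(-108) = (63429/145)*(-1/108) = -21143/5220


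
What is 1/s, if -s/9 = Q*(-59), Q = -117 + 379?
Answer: 1/139122 ≈ 7.1879e-6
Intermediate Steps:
Q = 262
s = 139122 (s = -2358*(-59) = -9*(-15458) = 139122)
1/s = 1/139122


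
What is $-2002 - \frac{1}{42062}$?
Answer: $- \frac{84208125}{42062} \approx -2002.0$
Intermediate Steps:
$-2002 - \frac{1}{42062} = - \frac{84208125}{42062}$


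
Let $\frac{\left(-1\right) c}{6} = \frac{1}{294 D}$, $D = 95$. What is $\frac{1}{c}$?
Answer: $-4655$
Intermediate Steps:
$c = - \frac{1}{4655}$ ($c = - \frac{6}{294 \cdot 95} = - \frac{6}{27930} = \left(-6\right) \frac{1}{27930} = - \frac{1}{4655} \approx -0.00021482$)
$\frac{1}{c} = \frac{1}{- \frac{1}{4655}} = -4655$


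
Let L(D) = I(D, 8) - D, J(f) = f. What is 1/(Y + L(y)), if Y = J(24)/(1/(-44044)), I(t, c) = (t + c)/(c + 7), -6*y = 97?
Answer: -45/47566817 ≈ -9.4604e-7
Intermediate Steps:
y = -97/6 (y = -1/6*97 = -97/6 ≈ -16.167)
I(t, c) = (c + t)/(7 + c)
L(D) = 8/15 - 14*D/15 (L(D) = (8 + D)/(7 + 8) - D = (8 + D)/15 - D = (8/15 + D/15) - D = 8/15 - 14*D/15)
Y = -1057056 (Y = 24/(1/(-44044)) = 24/(-1/44044) = 24*(-44044) = -1057056)
1/(Y + L(y)) = 1/(-1057056 + (8/15 - 14/15*(-97/6))) = 1/(-1057056 + (8/15 + 679/45)) = 1/(-1057056 + 703/45) = 1/(-47566817/45) = -45/47566817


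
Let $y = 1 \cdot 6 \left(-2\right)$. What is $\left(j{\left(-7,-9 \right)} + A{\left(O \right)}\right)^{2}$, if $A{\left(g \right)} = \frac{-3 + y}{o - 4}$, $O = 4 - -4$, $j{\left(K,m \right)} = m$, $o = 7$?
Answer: $196$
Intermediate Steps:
$O = 8$ ($O = 4 + 4 = 8$)
$y = -12$ ($y = 6 \left(-2\right) = -12$)
$A{\left(g \right)} = -5$ ($A{\left(g \right)} = \frac{-3 - 12}{7 - 4} = - \frac{15}{3} = \left(-15\right) \frac{1}{3} = -5$)
$\left(j{\left(-7,-9 \right)} + A{\left(O \right)}\right)^{2} = \left(-9 - 5\right)^{2} = \left(-14\right)^{2} = 196$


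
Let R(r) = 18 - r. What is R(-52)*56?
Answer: 3920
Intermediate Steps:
R(-52)*56 = (18 - 1*(-52))*56 = (18 + 52)*56 = 70*56 = 3920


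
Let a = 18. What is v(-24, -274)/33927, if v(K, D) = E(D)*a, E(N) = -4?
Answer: -24/11309 ≈ -0.0021222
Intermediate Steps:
v(K, D) = -72 (v(K, D) = -4*18 = -72)
v(-24, -274)/33927 = -72/33927 = -72*1/33927 = -24/11309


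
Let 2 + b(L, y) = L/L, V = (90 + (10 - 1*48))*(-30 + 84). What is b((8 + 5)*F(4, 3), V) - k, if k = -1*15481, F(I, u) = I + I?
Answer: 15480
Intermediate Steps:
F(I, u) = 2*I
k = -15481
V = 2808 (V = (90 + (10 - 48))*54 = (90 - 38)*54 = 52*54 = 2808)
b(L, y) = -1 (b(L, y) = -2 + L/L = -2 + 1 = -1)
b((8 + 5)*F(4, 3), V) - k = -1 - 1*(-15481) = -1 + 15481 = 15480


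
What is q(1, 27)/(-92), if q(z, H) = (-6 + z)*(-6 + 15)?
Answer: 45/92 ≈ 0.48913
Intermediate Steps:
q(z, H) = -54 + 9*z (q(z, H) = (-6 + z)*9 = -54 + 9*z)
q(1, 27)/(-92) = (-54 + 9*1)/(-92) = (-54 + 9)*(-1/92) = -45*(-1/92) = 45/92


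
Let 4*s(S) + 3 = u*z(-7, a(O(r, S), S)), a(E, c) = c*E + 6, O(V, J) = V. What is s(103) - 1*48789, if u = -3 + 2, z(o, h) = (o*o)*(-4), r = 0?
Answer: -194963/4 ≈ -48741.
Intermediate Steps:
a(E, c) = 6 + E*c (a(E, c) = E*c + 6 = 6 + E*c)
z(o, h) = -4*o² (z(o, h) = o²*(-4) = -4*o²)
u = -1
s(S) = 193/4 (s(S) = -¾ + (-(-4)*(-7)²)/4 = -¾ + (-(-4)*49)/4 = -¾ + (-1*(-196))/4 = -¾ + (¼)*196 = -¾ + 49 = 193/4)
s(103) - 1*48789 = 193/4 - 1*48789 = 193/4 - 48789 = -194963/4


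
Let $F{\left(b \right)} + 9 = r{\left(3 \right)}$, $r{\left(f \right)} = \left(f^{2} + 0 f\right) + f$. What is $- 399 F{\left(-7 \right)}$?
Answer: $-1197$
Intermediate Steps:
$r{\left(f \right)} = f + f^{2}$ ($r{\left(f \right)} = \left(f^{2} + 0\right) + f = f^{2} + f = f + f^{2}$)
$F{\left(b \right)} = 3$ ($F{\left(b \right)} = -9 + 3 \left(1 + 3\right) = -9 + 3 \cdot 4 = -9 + 12 = 3$)
$- 399 F{\left(-7 \right)} = \left(-399\right) 3 = -1197$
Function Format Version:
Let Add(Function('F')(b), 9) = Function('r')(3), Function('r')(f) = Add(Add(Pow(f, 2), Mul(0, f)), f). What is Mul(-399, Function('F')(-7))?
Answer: -1197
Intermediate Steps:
Function('r')(f) = Add(f, Pow(f, 2)) (Function('r')(f) = Add(Add(Pow(f, 2), 0), f) = Add(Pow(f, 2), f) = Add(f, Pow(f, 2)))
Function('F')(b) = 3 (Function('F')(b) = Add(-9, Mul(3, Add(1, 3))) = Add(-9, Mul(3, 4)) = Add(-9, 12) = 3)
Mul(-399, Function('F')(-7)) = Mul(-399, 3) = -1197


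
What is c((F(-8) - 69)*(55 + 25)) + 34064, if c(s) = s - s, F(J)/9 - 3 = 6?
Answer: 34064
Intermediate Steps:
F(J) = 81 (F(J) = 27 + 9*6 = 27 + 54 = 81)
c(s) = 0
c((F(-8) - 69)*(55 + 25)) + 34064 = 0 + 34064 = 34064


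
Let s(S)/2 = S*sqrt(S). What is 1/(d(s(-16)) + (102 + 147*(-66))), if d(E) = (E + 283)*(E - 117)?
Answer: -59095/3943696529 + 21248*I/3943696529 ≈ -1.4985e-5 + 5.3878e-6*I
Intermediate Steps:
s(S) = 2*S**(3/2) (s(S) = 2*(S*sqrt(S)) = 2*S**(3/2))
d(E) = (-117 + E)*(283 + E) (d(E) = (283 + E)*(-117 + E) = (-117 + E)*(283 + E))
1/(d(s(-16)) + (102 + 147*(-66))) = 1/((-33111 + (2*(-16)**(3/2))**2 + 166*(2*(-16)**(3/2))) + (102 + 147*(-66))) = 1/((-33111 + (2*(-64*I))**2 + 166*(2*(-64*I))) + (102 - 9702)) = 1/((-33111 + (-128*I)**2 + 166*(-128*I)) - 9600) = 1/((-33111 - 16384 - 21248*I) - 9600) = 1/((-49495 - 21248*I) - 9600) = 1/(-59095 - 21248*I) = (-59095 + 21248*I)/3943696529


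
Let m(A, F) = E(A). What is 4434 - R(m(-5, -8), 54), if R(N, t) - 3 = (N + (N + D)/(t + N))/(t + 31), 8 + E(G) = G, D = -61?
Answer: 15442642/3485 ≈ 4431.2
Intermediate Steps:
E(G) = -8 + G
m(A, F) = -8 + A
R(N, t) = 3 + (N + (-61 + N)/(N + t))/(31 + t) (R(N, t) = 3 + (N + (N - 61)/(t + N))/(t + 31) = 3 + (N + (-61 + N)/(N + t))/(31 + t))
4434 - R(m(-5, -8), 54) = 4434 - (-61 + (-8 - 5)² + 3*54² + 93*54 + 94*(-8 - 5) + 4*(-8 - 5)*54)/(54² + 31*(-8 - 5) + 31*54 + (-8 - 5)*54) = 4434 - (-61 + (-13)² + 3*2916 + 5022 + 94*(-13) + 4*(-13)*54)/(2916 + 31*(-13) + 1674 - 13*54) = 4434 - (-61 + 169 + 8748 + 5022 - 1222 - 2808)/(2916 - 403 + 1674 - 702) = 4434 - 9848/3485 = 15442642/3485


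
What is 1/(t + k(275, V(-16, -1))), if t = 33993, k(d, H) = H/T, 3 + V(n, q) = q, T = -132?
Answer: 33/1121770 ≈ 2.9418e-5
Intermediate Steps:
V(n, q) = -3 + q
k(d, H) = -H/132 (k(d, H) = H/(-132) = H*(-1/132) = -H/132)
1/(t + k(275, V(-16, -1))) = 1/(33993 - (-3 - 1)/132) = 1/(33993 - 1/132*(-4)) = 1/(33993 + 1/33) = 1/(1121770/33) = 33/1121770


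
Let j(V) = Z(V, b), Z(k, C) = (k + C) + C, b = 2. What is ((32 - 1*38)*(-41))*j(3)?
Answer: 1722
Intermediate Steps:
Z(k, C) = k + 2*C (Z(k, C) = (C + k) + C = k + 2*C)
j(V) = 4 + V (j(V) = V + 2*2 = V + 4 = 4 + V)
((32 - 1*38)*(-41))*j(3) = ((32 - 1*38)*(-41))*(4 + 3) = ((32 - 38)*(-41))*7 = -6*(-41)*7 = 246*7 = 1722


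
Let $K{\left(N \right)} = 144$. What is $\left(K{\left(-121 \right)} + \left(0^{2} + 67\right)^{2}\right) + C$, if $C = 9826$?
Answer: $14459$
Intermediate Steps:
$\left(K{\left(-121 \right)} + \left(0^{2} + 67\right)^{2}\right) + C = \left(144 + \left(0^{2} + 67\right)^{2}\right) + 9826 = \left(144 + \left(0 + 67\right)^{2}\right) + 9826 = \left(144 + 67^{2}\right) + 9826 = \left(144 + 4489\right) + 9826 = 4633 + 9826 = 14459$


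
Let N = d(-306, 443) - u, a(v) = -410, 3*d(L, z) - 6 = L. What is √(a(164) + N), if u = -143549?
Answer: √143039 ≈ 378.21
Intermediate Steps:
d(L, z) = 2 + L/3
N = 143449 (N = (2 + (⅓)*(-306)) - 1*(-143549) = (2 - 102) + 143549 = -100 + 143549 = 143449)
√(a(164) + N) = √(-410 + 143449) = √143039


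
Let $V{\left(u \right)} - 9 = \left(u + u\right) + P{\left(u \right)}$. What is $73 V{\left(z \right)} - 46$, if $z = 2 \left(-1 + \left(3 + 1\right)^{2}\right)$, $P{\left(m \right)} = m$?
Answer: $7181$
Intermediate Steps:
$z = 30$ ($z = 2 \left(-1 + 4^{2}\right) = 2 \left(-1 + 16\right) = 2 \cdot 15 = 30$)
$V{\left(u \right)} = 9 + 3 u$ ($V{\left(u \right)} = 9 + \left(\left(u + u\right) + u\right) = 9 + \left(2 u + u\right) = 9 + 3 u$)
$73 V{\left(z \right)} - 46 = 73 \left(9 + 3 \cdot 30\right) - 46 = 73 \left(9 + 90\right) - 46 = 73 \cdot 99 - 46 = 7227 - 46 = 7181$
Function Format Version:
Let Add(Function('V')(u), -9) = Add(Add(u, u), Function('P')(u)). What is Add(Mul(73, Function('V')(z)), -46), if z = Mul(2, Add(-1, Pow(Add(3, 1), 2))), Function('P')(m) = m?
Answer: 7181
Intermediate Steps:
z = 30 (z = Mul(2, Add(-1, Pow(4, 2))) = Mul(2, Add(-1, 16)) = Mul(2, 15) = 30)
Function('V')(u) = Add(9, Mul(3, u)) (Function('V')(u) = Add(9, Add(Add(u, u), u)) = Add(9, Add(Mul(2, u), u)) = Add(9, Mul(3, u)))
Add(Mul(73, Function('V')(z)), -46) = Add(Mul(73, Add(9, Mul(3, 30))), -46) = Add(Mul(73, Add(9, 90)), -46) = Add(Mul(73, 99), -46) = Add(7227, -46) = 7181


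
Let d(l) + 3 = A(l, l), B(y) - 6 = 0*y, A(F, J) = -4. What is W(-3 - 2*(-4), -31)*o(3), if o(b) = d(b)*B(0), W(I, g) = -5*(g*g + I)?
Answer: 202860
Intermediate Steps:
B(y) = 6 (B(y) = 6 + 0*y = 6 + 0 = 6)
d(l) = -7 (d(l) = -3 - 4 = -7)
W(I, g) = -5*I - 5*g**2 (W(I, g) = -5*(g**2 + I) = -5*(I + g**2) = -5*I - 5*g**2)
o(b) = -42 (o(b) = -7*6 = -42)
W(-3 - 2*(-4), -31)*o(3) = (-5*(-3 - 2*(-4)) - 5*(-31)**2)*(-42) = (-5*(-3 + 8) - 5*961)*(-42) = (-5*5 - 4805)*(-42) = (-25 - 4805)*(-42) = -4830*(-42) = 202860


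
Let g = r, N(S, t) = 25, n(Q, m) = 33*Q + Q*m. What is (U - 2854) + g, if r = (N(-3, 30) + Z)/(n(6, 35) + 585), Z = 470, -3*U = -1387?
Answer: -2374430/993 ≈ -2391.2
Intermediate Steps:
U = 1387/3 (U = -⅓*(-1387) = 1387/3 ≈ 462.33)
r = 165/331 (r = (25 + 470)/(6*(33 + 35) + 585) = 495/(6*68 + 585) = 495/(408 + 585) = 495/993 = 495*(1/993) = 165/331 ≈ 0.49849)
g = 165/331 ≈ 0.49849
(U - 2854) + g = (1387/3 - 2854) + 165/331 = -7175/3 + 165/331 = -2374430/993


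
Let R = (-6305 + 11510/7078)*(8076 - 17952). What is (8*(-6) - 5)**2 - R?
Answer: -220300311589/3539 ≈ -6.2249e+7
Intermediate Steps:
R = 220310252640/3539 (R = (-6305 + 11510*(1/7078))*(-9876) = (-6305 + 5755/3539)*(-9876) = -22307640/3539*(-9876) = 220310252640/3539 ≈ 6.2252e+7)
(8*(-6) - 5)**2 - R = (8*(-6) - 5)**2 - 1*220310252640/3539 = (-48 - 5)**2 - 220310252640/3539 = (-53)**2 - 220310252640/3539 = 2809 - 220310252640/3539 = -220300311589/3539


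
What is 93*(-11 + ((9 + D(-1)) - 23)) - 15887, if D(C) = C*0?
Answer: -18212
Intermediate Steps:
D(C) = 0
93*(-11 + ((9 + D(-1)) - 23)) - 15887 = 93*(-11 + ((9 + 0) - 23)) - 15887 = 93*(-11 + (9 - 23)) - 15887 = 93*(-11 - 14) - 15887 = 93*(-25) - 15887 = -2325 - 15887 = -18212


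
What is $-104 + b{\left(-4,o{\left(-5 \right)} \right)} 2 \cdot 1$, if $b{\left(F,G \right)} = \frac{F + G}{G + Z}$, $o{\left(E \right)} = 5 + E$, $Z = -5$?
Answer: $- \frac{512}{5} \approx -102.4$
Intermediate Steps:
$b{\left(F,G \right)} = \frac{F + G}{-5 + G}$ ($b{\left(F,G \right)} = \frac{F + G}{G - 5} = \frac{F + G}{-5 + G}$)
$-104 + b{\left(-4,o{\left(-5 \right)} \right)} 2 \cdot 1 = -104 + \frac{-4 + \left(5 - 5\right)}{-5 + \left(5 - 5\right)} 2 \cdot 1 = -104 + \frac{-4 + 0}{-5 + 0} \cdot 2 = -104 + \frac{1}{-5} \left(-4\right) 2 = -104 + \left(- \frac{1}{5}\right) \left(-4\right) 2 = -104 + \frac{4}{5} \cdot 2 = -104 + \frac{8}{5} = - \frac{512}{5}$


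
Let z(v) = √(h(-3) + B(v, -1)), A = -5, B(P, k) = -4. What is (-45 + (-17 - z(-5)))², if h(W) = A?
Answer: 3835 + 372*I ≈ 3835.0 + 372.0*I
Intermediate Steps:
h(W) = -5
z(v) = 3*I (z(v) = √(-5 - 4) = √(-9) = 3*I)
(-45 + (-17 - z(-5)))² = (-45 + (-17 - 3*I))² = (-62 - 3*I)²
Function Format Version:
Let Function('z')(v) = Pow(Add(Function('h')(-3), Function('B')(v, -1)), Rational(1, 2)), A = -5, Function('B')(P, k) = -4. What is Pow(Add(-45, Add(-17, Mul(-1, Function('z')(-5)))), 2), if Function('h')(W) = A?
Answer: Add(3835, Mul(372, I)) ≈ Add(3835.0, Mul(372.00, I))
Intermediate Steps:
Function('h')(W) = -5
Function('z')(v) = Mul(3, I) (Function('z')(v) = Pow(Add(-5, -4), Rational(1, 2)) = Pow(-9, Rational(1, 2)) = Mul(3, I))
Pow(Add(-45, Add(-17, Mul(-1, Function('z')(-5)))), 2) = Pow(Add(-45, Add(-17, Mul(-1, Mul(3, I)))), 2) = Pow(Add(-45, Add(-17, Mul(-3, I))), 2) = Pow(Add(-62, Mul(-3, I)), 2)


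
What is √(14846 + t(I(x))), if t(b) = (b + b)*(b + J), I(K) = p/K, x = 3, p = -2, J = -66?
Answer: √134414/3 ≈ 122.21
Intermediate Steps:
I(K) = -2/K
t(b) = 2*b*(-66 + b) (t(b) = (b + b)*(b - 66) = (2*b)*(-66 + b) = 2*b*(-66 + b))
√(14846 + t(I(x))) = √(14846 + 2*(-2/3)*(-66 - 2/3)) = √(14846 + 2*(-2*⅓)*(-66 - 2*⅓)) = √(14846 + 2*(-⅔)*(-66 - ⅔)) = √(14846 + 2*(-⅔)*(-200/3)) = √(14846 + 800/9) = √(134414/9) = √134414/3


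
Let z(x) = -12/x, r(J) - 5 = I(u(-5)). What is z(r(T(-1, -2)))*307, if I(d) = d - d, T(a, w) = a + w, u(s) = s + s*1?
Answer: -3684/5 ≈ -736.80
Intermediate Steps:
u(s) = 2*s (u(s) = s + s = 2*s)
I(d) = 0
r(J) = 5 (r(J) = 5 + 0 = 5)
z(r(T(-1, -2)))*307 = -12/5*307 = -3684/5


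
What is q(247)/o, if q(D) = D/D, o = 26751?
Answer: 1/26751 ≈ 3.7382e-5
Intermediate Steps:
q(D) = 1
q(247)/o = 1/26751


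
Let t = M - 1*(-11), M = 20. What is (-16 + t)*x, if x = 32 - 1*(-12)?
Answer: 660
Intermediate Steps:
x = 44 (x = 32 + 12 = 44)
t = 31 (t = 20 - 1*(-11) = 20 + 11 = 31)
(-16 + t)*x = (-16 + 31)*44 = 15*44 = 660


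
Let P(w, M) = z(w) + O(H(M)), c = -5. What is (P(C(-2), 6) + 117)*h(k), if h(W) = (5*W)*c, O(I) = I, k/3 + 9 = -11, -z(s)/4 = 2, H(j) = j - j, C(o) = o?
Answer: 163500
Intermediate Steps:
H(j) = 0
z(s) = -8 (z(s) = -4*2 = -8)
k = -60 (k = -27 + 3*(-11) = -27 - 33 = -60)
P(w, M) = -8 (P(w, M) = -8 + 0 = -8)
h(W) = -25*W (h(W) = (5*W)*(-5) = -25*W)
(P(C(-2), 6) + 117)*h(k) = (-8 + 117)*(-25*(-60)) = 109*1500 = 163500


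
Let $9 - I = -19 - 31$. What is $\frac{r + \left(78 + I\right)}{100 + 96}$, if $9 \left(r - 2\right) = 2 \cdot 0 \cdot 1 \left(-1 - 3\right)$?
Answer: $\frac{139}{196} \approx 0.70918$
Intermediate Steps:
$I = 59$ ($I = 9 - \left(-19 - 31\right) = 9 - -50 = 9 + 50 = 59$)
$r = 2$ ($r = 2 + \frac{2 \cdot 0 \cdot 1 \left(-1 - 3\right)}{9} = 2 + \frac{0 \cdot 1 \left(-4\right)}{9} = 2 + \frac{0 \left(-4\right)}{9} = 2 + \frac{1}{9} \cdot 0 = 2 + 0 = 2$)
$\frac{r + \left(78 + I\right)}{100 + 96} = \frac{2 + \left(78 + 59\right)}{100 + 96} = \frac{2 + 137}{196} = \frac{1}{196} \cdot 139 = \frac{139}{196}$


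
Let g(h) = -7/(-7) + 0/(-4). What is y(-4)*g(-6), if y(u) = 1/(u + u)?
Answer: -⅛ ≈ -0.12500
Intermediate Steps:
y(u) = 1/(2*u)
g(h) = 1 (g(h) = -7*(-⅐) + 0*(-¼) = 1 + 0 = 1)
y(-4)*g(-6) = ((½)/(-4))*1 = ((½)*(-¼))*1 = -⅛*1 = -⅛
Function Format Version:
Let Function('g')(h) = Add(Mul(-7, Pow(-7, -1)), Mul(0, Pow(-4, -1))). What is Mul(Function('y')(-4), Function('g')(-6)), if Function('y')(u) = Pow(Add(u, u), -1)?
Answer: Rational(-1, 8) ≈ -0.12500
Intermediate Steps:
Function('y')(u) = Mul(Rational(1, 2), Pow(u, -1)) (Function('y')(u) = Pow(Mul(2, u), -1) = Mul(Rational(1, 2), Pow(u, -1)))
Function('g')(h) = 1 (Function('g')(h) = Add(Mul(-7, Rational(-1, 7)), Mul(0, Rational(-1, 4))) = Add(1, 0) = 1)
Mul(Function('y')(-4), Function('g')(-6)) = Mul(Mul(Rational(1, 2), Pow(-4, -1)), 1) = Mul(Mul(Rational(1, 2), Rational(-1, 4)), 1) = Mul(Rational(-1, 8), 1) = Rational(-1, 8)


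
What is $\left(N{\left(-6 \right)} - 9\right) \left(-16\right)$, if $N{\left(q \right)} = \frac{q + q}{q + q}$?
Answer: $128$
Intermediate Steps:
$N{\left(q \right)} = 1$ ($N{\left(q \right)} = \frac{2 q}{2 q} = 2 q \frac{1}{2 q} = 1$)
$\left(N{\left(-6 \right)} - 9\right) \left(-16\right) = \left(1 - 9\right) \left(-16\right) = \left(-8\right) \left(-16\right) = 128$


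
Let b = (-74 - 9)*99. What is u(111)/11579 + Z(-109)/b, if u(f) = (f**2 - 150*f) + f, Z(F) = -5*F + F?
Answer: -39707750/95144643 ≈ -0.41734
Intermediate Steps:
Z(F) = -4*F
b = -8217 (b = -83*99 = -8217)
u(f) = f**2 - 149*f
u(111)/11579 + Z(-109)/b = (111*(-149 + 111))/11579 - 4*(-109)/(-8217) = (111*(-38))*(1/11579) + 436*(-1/8217) = -4218*1/11579 - 436/8217 = -4218/11579 - 436/8217 = -39707750/95144643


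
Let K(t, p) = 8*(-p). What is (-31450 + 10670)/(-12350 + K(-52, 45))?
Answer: 2078/1271 ≈ 1.6349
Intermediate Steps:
K(t, p) = -8*p
(-31450 + 10670)/(-12350 + K(-52, 45)) = (-31450 + 10670)/(-12350 - 8*45) = -20780/(-12350 - 360) = -20780/(-12710) = -20780*(-1/12710) = 2078/1271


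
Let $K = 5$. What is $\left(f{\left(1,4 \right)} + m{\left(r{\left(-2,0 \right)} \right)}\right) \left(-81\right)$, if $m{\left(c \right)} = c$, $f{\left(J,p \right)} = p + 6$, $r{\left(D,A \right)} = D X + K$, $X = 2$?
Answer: $-891$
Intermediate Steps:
$r{\left(D,A \right)} = 5 + 2 D$ ($r{\left(D,A \right)} = D 2 + 5 = 2 D + 5 = 5 + 2 D$)
$f{\left(J,p \right)} = 6 + p$
$\left(f{\left(1,4 \right)} + m{\left(r{\left(-2,0 \right)} \right)}\right) \left(-81\right) = \left(\left(6 + 4\right) + \left(5 + 2 \left(-2\right)\right)\right) \left(-81\right) = \left(10 + \left(5 - 4\right)\right) \left(-81\right) = \left(10 + 1\right) \left(-81\right) = 11 \left(-81\right) = -891$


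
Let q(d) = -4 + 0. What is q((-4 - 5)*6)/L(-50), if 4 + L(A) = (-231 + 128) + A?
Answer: 4/157 ≈ 0.025478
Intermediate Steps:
L(A) = -107 + A (L(A) = -4 + ((-231 + 128) + A) = -4 + (-103 + A) = -107 + A)
q(d) = -4
q((-4 - 5)*6)/L(-50) = -4/(-107 - 50) = -4/(-157) = -4*(-1/157) = 4/157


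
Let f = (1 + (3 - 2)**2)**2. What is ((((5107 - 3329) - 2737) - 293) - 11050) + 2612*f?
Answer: -1854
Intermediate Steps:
f = 4 (f = (1 + 1**2)**2 = (1 + 1)**2 = 2**2 = 4)
((((5107 - 3329) - 2737) - 293) - 11050) + 2612*f = ((((5107 - 3329) - 2737) - 293) - 11050) + 2612*4 = (((1778 - 2737) - 293) - 11050) + 10448 = ((-959 - 293) - 11050) + 10448 = (-1252 - 11050) + 10448 = -12302 + 10448 = -1854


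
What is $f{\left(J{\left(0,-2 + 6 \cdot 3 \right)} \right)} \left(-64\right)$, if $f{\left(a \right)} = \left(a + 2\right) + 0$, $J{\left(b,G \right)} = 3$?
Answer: $-320$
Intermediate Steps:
$f{\left(a \right)} = 2 + a$ ($f{\left(a \right)} = \left(2 + a\right) + 0 = 2 + a$)
$f{\left(J{\left(0,-2 + 6 \cdot 3 \right)} \right)} \left(-64\right) = \left(2 + 3\right) \left(-64\right) = 5 \left(-64\right) = -320$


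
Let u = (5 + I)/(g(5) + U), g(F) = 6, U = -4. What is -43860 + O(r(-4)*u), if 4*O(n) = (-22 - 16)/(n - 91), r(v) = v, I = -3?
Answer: -438599/10 ≈ -43860.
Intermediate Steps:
u = 1 (u = (5 - 3)/(6 - 4) = 2/2 = 2*(1/2) = 1)
O(n) = -19/(2*(-91 + n)) (O(n) = ((-22 - 16)/(n - 91))/4 = (-38/(-91 + n))/4 = -19/(2*(-91 + n)))
-43860 + O(r(-4)*u) = -43860 - 19/(-182 + 2*(-4*1)) = -43860 - 19/(-182 + 2*(-4)) = -43860 - 19/(-182 - 8) = -43860 - 19/(-190) = -43860 - 19*(-1/190) = -43860 + 1/10 = -438599/10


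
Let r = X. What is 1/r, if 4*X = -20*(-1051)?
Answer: 1/5255 ≈ 0.00019030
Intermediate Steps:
X = 5255 (X = (-20*(-1051))/4 = (1/4)*21020 = 5255)
r = 5255
1/r = 1/5255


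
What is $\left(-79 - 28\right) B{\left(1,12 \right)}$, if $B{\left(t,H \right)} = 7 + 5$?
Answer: $-1284$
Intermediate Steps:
$B{\left(t,H \right)} = 12$
$\left(-79 - 28\right) B{\left(1,12 \right)} = \left(-79 - 28\right) 12 = \left(-107\right) 12 = -1284$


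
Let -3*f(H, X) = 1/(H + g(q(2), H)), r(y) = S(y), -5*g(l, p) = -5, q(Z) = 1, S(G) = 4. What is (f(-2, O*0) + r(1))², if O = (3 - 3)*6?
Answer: 169/9 ≈ 18.778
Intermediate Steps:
O = 0 (O = 0*6 = 0)
g(l, p) = 1 (g(l, p) = -⅕*(-5) = 1)
r(y) = 4
f(H, X) = -1/(3*(1 + H)) (f(H, X) = -1/(3*(H + 1)) = -1/(3*(1 + H)))
(f(-2, O*0) + r(1))² = (-1/(3 + 3*(-2)) + 4)² = (-1/(3 - 6) + 4)² = (-1/(-3) + 4)² = (-1*(-⅓) + 4)² = (⅓ + 4)² = (13/3)² = 169/9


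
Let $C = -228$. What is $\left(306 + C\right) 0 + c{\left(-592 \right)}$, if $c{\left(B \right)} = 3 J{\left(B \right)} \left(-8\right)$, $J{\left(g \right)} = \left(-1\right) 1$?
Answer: $24$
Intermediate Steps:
$J{\left(g \right)} = -1$
$c{\left(B \right)} = 24$ ($c{\left(B \right)} = 3 \left(-1\right) \left(-8\right) = \left(-3\right) \left(-8\right) = 24$)
$\left(306 + C\right) 0 + c{\left(-592 \right)} = \left(306 - 228\right) 0 + 24 = 78 \cdot 0 + 24 = 0 + 24 = 24$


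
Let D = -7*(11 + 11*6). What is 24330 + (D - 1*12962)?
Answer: 10829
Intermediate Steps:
D = -539 (D = -7*(11 + 66) = -7*77 = -539)
24330 + (D - 1*12962) = 24330 + (-539 - 1*12962) = 24330 + (-539 - 12962) = 24330 - 13501 = 10829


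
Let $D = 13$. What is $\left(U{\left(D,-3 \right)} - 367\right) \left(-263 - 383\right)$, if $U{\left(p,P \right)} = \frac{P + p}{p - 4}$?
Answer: $\frac{2127278}{9} \approx 2.3636 \cdot 10^{5}$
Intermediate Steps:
$U{\left(p,P \right)} = \frac{P + p}{-4 + p}$
$\left(U{\left(D,-3 \right)} - 367\right) \left(-263 - 383\right) = \left(\frac{-3 + 13}{-4 + 13} - 367\right) \left(-263 - 383\right) = \left(\frac{1}{9} \cdot 10 - 367\right) \left(-646\right) = \left(\frac{10}{9} - 367\right) \left(-646\right) = \left(- \frac{3293}{9}\right) \left(-646\right) = \frac{2127278}{9}$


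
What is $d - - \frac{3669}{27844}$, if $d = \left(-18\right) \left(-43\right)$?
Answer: $\frac{21554925}{27844} \approx 774.13$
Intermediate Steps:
$d = 774$
$d - - \frac{3669}{27844} = 774 - - \frac{3669}{27844} = 774 + \frac{3669}{27844} = \frac{21554925}{27844}$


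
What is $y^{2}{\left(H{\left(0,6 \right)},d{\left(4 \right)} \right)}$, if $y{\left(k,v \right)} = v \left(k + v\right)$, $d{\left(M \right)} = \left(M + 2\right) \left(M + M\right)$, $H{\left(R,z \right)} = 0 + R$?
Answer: $5308416$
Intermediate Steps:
$H{\left(R,z \right)} = R$
$d{\left(M \right)} = 2 M \left(2 + M\right)$ ($d{\left(M \right)} = \left(2 + M\right) 2 M = 2 M \left(2 + M\right)$)
$y^{2}{\left(H{\left(0,6 \right)},d{\left(4 \right)} \right)} = \left(2 \cdot 4 \left(2 + 4\right) \left(0 + 2 \cdot 4 \left(2 + 4\right)\right)\right)^{2} = \left(2 \cdot 4 \cdot 6 \left(0 + 2 \cdot 4 \cdot 6\right)\right)^{2} = \left(48 \left(0 + 48\right)\right)^{2} = \left(48 \cdot 48\right)^{2} = 2304^{2} = 5308416$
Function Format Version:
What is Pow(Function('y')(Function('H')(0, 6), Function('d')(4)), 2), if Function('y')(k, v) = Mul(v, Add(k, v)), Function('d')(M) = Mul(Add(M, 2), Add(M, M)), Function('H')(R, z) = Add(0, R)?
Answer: 5308416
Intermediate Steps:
Function('H')(R, z) = R
Function('d')(M) = Mul(2, M, Add(2, M)) (Function('d')(M) = Mul(Add(2, M), Mul(2, M)) = Mul(2, M, Add(2, M)))
Pow(Function('y')(Function('H')(0, 6), Function('d')(4)), 2) = Pow(Mul(Mul(2, 4, Add(2, 4)), Add(0, Mul(2, 4, Add(2, 4)))), 2) = Pow(Mul(Mul(2, 4, 6), Add(0, Mul(2, 4, 6))), 2) = Pow(Mul(48, Add(0, 48)), 2) = Pow(Mul(48, 48), 2) = Pow(2304, 2) = 5308416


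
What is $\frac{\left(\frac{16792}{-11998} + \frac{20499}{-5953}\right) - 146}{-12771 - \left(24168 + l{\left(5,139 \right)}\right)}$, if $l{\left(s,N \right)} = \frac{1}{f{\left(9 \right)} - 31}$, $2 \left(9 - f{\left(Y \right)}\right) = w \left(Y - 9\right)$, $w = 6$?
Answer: $\frac{118512102522}{29021644978879} \approx 0.0040836$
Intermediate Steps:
$f{\left(Y \right)} = 36 - 3 Y$ ($f{\left(Y \right)} = 9 - \frac{6 \left(Y - 9\right)}{2} = 9 - \frac{6 \left(-9 + Y\right)}{2} = 9 - \frac{-54 + 6 Y}{2} = 9 - \left(-27 + 3 Y\right) = 36 - 3 Y$)
$l{\left(s,N \right)} = - \frac{1}{22}$ ($l{\left(s,N \right)} = \frac{1}{\left(36 - 27\right) - 31} = \frac{1}{9 - 31} = \frac{1}{-22} = - \frac{1}{22}$)
$\frac{\left(\frac{16792}{-11998} + \frac{20499}{-5953}\right) - 146}{-12771 - \left(24168 + l{\left(5,139 \right)}\right)} = \frac{\left(\frac{16792}{-11998} + \frac{20499}{-5953}\right) - 146}{-12771 - \frac{531695}{22}} = \frac{\left(16792 \left(- \frac{1}{11998}\right) + 20499 \left(- \frac{1}{5953}\right)\right) - 146}{-12771 + \left(-24168 + \frac{1}{22}\right)} = \frac{\left(- \frac{8396}{5999} - \frac{20499}{5953}\right) - 146}{-12771 - \frac{531695}{22}} = \frac{- \frac{172954889}{35712047} - 146}{- \frac{812657}{22}} = \left(- \frac{5386913751}{35712047}\right) \left(- \frac{22}{812657}\right) = \frac{118512102522}{29021644978879}$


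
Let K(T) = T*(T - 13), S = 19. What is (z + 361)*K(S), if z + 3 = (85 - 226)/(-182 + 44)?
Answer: 941355/23 ≈ 40929.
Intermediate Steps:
K(T) = T*(-13 + T)
z = -91/46 (z = -3 + (85 - 226)/(-182 + 44) = -3 - 141/(-138) = -3 - 141*(-1/138) = -3 + 47/46 = -91/46 ≈ -1.9783)
(z + 361)*K(S) = (-91/46 + 361)*(19*(-13 + 19)) = 16515*(19*6)/46 = (16515/46)*114 = 941355/23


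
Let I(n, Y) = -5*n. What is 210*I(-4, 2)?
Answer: 4200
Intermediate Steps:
210*I(-4, 2) = 210*(-5*(-4)) = 210*20 = 4200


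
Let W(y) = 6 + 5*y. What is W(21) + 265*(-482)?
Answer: -127619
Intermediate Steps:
W(21) + 265*(-482) = (6 + 5*21) + 265*(-482) = (6 + 105) - 127730 = 111 - 127730 = -127619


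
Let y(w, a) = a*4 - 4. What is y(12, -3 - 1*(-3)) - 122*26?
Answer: -3176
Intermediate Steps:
y(w, a) = -4 + 4*a (y(w, a) = 4*a - 4 = -4 + 4*a)
y(12, -3 - 1*(-3)) - 122*26 = (-4 + 4*(-3 - 1*(-3))) - 122*26 = (-4 + 4*(-3 + 3)) - 3172 = (-4 + 4*0) - 3172 = (-4 + 0) - 3172 = -4 - 3172 = -3176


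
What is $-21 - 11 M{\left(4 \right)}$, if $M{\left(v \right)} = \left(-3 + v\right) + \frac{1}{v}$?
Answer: $- \frac{139}{4} \approx -34.75$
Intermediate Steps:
$M{\left(v \right)} = -3 + v + \frac{1}{v}$
$-21 - 11 M{\left(4 \right)} = -21 - 11 \left(-3 + 4 + \frac{1}{4}\right) = -21 - \frac{55}{4} = - \frac{139}{4}$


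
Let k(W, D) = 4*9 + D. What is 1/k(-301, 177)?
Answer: 1/213 ≈ 0.0046948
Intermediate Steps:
k(W, D) = 36 + D
1/k(-301, 177) = 1/(36 + 177) = 1/213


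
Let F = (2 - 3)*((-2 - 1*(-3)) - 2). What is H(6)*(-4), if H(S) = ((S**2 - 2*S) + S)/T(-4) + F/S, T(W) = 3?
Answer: -122/3 ≈ -40.667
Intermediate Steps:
F = 1 (F = -((-2 + 3) - 2) = -(1 - 2) = -1*(-1) = 1)
H(S) = 1/S - S/3 + S**2/3 (H(S) = ((S**2 - 2*S) + S)/3 + 1/S = (S**2 - S)*(1/3) + 1/S = (-S/3 + S**2/3) + 1/S = 1/S - S/3 + S**2/3)
H(6)*(-4) = ((1/3)*(3 + 6**2*(-1 + 6))/6)*(-4) = ((1/3)*(1/6)*(3 + 36*5))*(-4) = ((1/3)*(1/6)*(3 + 180))*(-4) = ((1/3)*(1/6)*183)*(-4) = (61/6)*(-4) = -122/3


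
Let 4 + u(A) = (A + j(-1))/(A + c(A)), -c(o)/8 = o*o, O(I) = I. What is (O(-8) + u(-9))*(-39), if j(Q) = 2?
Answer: 102401/219 ≈ 467.58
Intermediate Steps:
c(o) = -8*o² (c(o) = -8*o*o = -8*o²)
u(A) = -4 + (2 + A)/(A - 8*A²) (u(A) = -4 + (A + 2)/(A - 8*A²) = -4 + (2 + A)/(A - 8*A²))
(O(-8) + u(-9))*(-39) = (-8 + (-2 - 32*(-9)² + 3*(-9))/((-9)*(-1 + 8*(-9))))*(-39) = (-8 - (-2 - 32*81 - 27)/(9*(-1 - 72)))*(-39) = (-8 - ⅑*(-2 - 2592 - 27)/(-73))*(-39) = (-8 - ⅑*(-1/73)*(-2621))*(-39) = (-8 - 2621/657)*(-39) = -7877/657*(-39) = 102401/219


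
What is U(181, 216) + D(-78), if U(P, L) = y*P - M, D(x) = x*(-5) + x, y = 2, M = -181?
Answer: 855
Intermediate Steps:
D(x) = -4*x (D(x) = -5*x + x = -4*x)
U(P, L) = 181 + 2*P (U(P, L) = 2*P - 1*(-181) = 2*P + 181 = 181 + 2*P)
U(181, 216) + D(-78) = (181 + 2*181) - 4*(-78) = (181 + 362) + 312 = 543 + 312 = 855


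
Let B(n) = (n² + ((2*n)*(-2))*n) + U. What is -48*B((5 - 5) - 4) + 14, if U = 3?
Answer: 2174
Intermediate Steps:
B(n) = 3 - 3*n² (B(n) = (n² + ((2*n)*(-2))*n) + 3 = (n² + (-4*n)*n) + 3 = (n² - 4*n²) + 3 = -3*n² + 3 = 3 - 3*n²)
-48*B((5 - 5) - 4) + 14 = -48*(3 - 3*((5 - 5) - 4)²) + 14 = -48*(3 - 3*(0 - 4)²) + 14 = -48*(3 - 3*(-4)²) + 14 = -48*(3 - 3*16) + 14 = -48*(3 - 48) + 14 = -48*(-45) + 14 = 2160 + 14 = 2174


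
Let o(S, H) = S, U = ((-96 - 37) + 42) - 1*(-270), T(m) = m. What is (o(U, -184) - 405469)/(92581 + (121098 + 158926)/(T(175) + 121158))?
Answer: -49175051570/11233410497 ≈ -4.3776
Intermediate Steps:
U = 179 (U = (-133 + 42) + 270 = -91 + 270 = 179)
(o(U, -184) - 405469)/(92581 + (121098 + 158926)/(T(175) + 121158)) = (179 - 405469)/(92581 + (121098 + 158926)/(175 + 121158)) = -405290/(92581 + 280024/121333) = -405290/11233410497/121333 = -405290*121333/11233410497 = -49175051570/11233410497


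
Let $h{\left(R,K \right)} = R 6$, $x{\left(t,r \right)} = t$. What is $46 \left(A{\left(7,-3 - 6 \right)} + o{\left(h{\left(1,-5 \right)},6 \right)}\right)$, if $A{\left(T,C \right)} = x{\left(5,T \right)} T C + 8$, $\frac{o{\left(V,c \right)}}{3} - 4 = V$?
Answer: $-12742$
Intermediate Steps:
$h{\left(R,K \right)} = 6 R$
$o{\left(V,c \right)} = 12 + 3 V$
$A{\left(T,C \right)} = 8 + 5 C T$ ($A{\left(T,C \right)} = 5 T C + 8 = 5 C T + 8 = 8 + 5 C T$)
$46 \left(A{\left(7,-3 - 6 \right)} + o{\left(h{\left(1,-5 \right)},6 \right)}\right) = 46 \left(\left(8 + 5 \left(-3 - 6\right) 7\right) + \left(12 + 3 \cdot 6 \cdot 1\right)\right) = 46 \left(\left(8 + 5 \left(-3 - 6\right) 7\right) + \left(12 + 3 \cdot 6\right)\right) = 46 \left(\left(8 + 5 \left(-9\right) 7\right) + \left(12 + 18\right)\right) = 46 \left(\left(8 - 315\right) + 30\right) = 46 \left(-307 + 30\right) = 46 \left(-277\right) = -12742$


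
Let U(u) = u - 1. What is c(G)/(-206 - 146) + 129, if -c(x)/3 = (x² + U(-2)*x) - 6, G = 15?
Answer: 22965/176 ≈ 130.48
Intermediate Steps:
U(u) = -1 + u
c(x) = 18 - 3*x² + 9*x (c(x) = -3*((x² + (-1 - 2)*x) - 6) = -3*((x² - 3*x) - 6) = -3*(-6 + x² - 3*x) = 18 - 3*x² + 9*x)
c(G)/(-206 - 146) + 129 = (18 - 3*15² + 9*15)/(-206 - 146) + 129 = (18 - 3*225 + 135)/(-352) + 129 = (18 - 675 + 135)*(-1/352) + 129 = -522*(-1/352) + 129 = 261/176 + 129 = 22965/176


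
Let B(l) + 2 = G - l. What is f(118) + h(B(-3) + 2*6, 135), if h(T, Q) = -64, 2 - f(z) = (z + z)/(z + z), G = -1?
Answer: -63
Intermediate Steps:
B(l) = -3 - l (B(l) = -2 + (-1 - l) = -3 - l)
f(z) = 1 (f(z) = 2 - (z + z)/(z + z) = 2 - 2*z/(2*z) = 2 - 2*z*1/(2*z) = 2 - 1*1 = 2 - 1 = 1)
f(118) + h(B(-3) + 2*6, 135) = 1 - 64 = -63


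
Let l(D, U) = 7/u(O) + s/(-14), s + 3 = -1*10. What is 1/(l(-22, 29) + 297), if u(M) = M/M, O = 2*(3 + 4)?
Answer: 14/4269 ≈ 0.0032795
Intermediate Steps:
O = 14 (O = 2*7 = 14)
u(M) = 1
s = -13 (s = -3 - 1*10 = -3 - 10 = -13)
l(D, U) = 111/14 (l(D, U) = 7/1 - 13/(-14) = 7*1 - 13*(-1/14) = 7 + 13/14 = 111/14)
1/(l(-22, 29) + 297) = 1/(111/14 + 297) = 1/(4269/14) = 14/4269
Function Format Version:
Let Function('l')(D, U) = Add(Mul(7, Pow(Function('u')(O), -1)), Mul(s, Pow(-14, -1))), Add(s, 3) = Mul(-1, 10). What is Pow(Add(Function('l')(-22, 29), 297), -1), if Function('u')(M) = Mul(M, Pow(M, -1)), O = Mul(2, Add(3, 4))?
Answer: Rational(14, 4269) ≈ 0.0032795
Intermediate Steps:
O = 14 (O = Mul(2, 7) = 14)
Function('u')(M) = 1
s = -13 (s = Add(-3, Mul(-1, 10)) = Add(-3, -10) = -13)
Function('l')(D, U) = Rational(111, 14) (Function('l')(D, U) = Add(Mul(7, Pow(1, -1)), Mul(-13, Pow(-14, -1))) = Add(Mul(7, 1), Mul(-13, Rational(-1, 14))) = Add(7, Rational(13, 14)) = Rational(111, 14))
Pow(Add(Function('l')(-22, 29), 297), -1) = Pow(Add(Rational(111, 14), 297), -1) = Pow(Rational(4269, 14), -1) = Rational(14, 4269)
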